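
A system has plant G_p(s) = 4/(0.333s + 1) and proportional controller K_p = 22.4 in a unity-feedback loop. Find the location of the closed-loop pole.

s = -272.1

Closed loop: T(s) = K_p·G_p/(1+K_p·G_p) = 89.6/(0.333s + 1 + 89.6), with pole at s = −(1 + 89.6)/0.333 = −272.1.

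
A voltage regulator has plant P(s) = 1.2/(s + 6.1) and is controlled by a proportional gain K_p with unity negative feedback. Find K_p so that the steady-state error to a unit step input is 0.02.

The loop is type 0, so e_ss(step) = 1/(1 + K_pos) with K_pos = K_p·P(0).
P(0) = 0.1967. Require 1/(1 + K_p·0.1967) = 0.02, so 1 + 0.1967·K_p = 50.
K_p = (50 − 1)/0.1967 = 249.

K_p = 249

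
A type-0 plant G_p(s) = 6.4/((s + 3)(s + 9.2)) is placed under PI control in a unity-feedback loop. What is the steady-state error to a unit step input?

The PI controller's integrator makes the forward path type 1, so e_ss to a step is zero.

0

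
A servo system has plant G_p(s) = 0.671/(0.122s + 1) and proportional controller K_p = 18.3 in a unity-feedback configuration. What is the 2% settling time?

T_s ≈ 0.0367 s

Closed loop: T(s) = K_p·G_p/(1+K_p·G_p) = 12.28/(0.122s + 1 + 12.28), with pole at s = −(1 + 12.28)/0.122 = −108.8.
τ = 1/108.8 = 0.009187 s, so 2% settling time ≈ 4τ = 0.0367 s.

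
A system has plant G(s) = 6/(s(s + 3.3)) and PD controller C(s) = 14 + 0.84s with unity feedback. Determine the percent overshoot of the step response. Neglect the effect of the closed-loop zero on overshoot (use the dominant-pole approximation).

Forward path: (14 + 0.84s)·6/(s(s+3.3)). The closed-loop characteristic equation is s² + (3.3 + 6·0.84)s + 6·14 = 0.
That is s² + 8.34s + 84 = 0, so ω_n = 9.165 rad/s and ζ = 8.34/(2·9.165) = 0.455.
%OS = 100·exp(−πζ/√(1−ζ²)) = 20.1%.

20.1%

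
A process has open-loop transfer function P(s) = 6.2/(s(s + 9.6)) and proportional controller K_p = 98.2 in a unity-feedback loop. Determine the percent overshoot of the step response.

53.6%

Closed-loop characteristic equation: s² + 9.6s + 608.8 = 0, so ω_n = 24.67 rad/s and ζ = 9.6/(2·24.67) = 0.1945.
%OS = 100·exp(−πζ/√(1−ζ²)) = 100·exp(−π·0.1945/√0.9622) = 53.6%.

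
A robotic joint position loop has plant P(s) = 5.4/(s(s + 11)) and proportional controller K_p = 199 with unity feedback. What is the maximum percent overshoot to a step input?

58.6%

Closed-loop characteristic equation: s² + 11s + 1075 = 0, so ω_n = 32.78 rad/s and ζ = 11/(2·32.78) = 0.1678.
%OS = 100·exp(−πζ/√(1−ζ²)) = 100·exp(−π·0.1678/√0.9718) = 58.6%.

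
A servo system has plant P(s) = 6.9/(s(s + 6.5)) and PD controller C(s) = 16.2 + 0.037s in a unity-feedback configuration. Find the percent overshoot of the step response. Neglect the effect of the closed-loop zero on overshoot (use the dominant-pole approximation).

34.7%

Forward path: (16.2 + 0.037s)·6.9/(s(s+6.5)). The closed-loop characteristic equation is s² + (6.5 + 6.9·0.037)s + 6.9·16.2 = 0.
That is s² + 6.755s + 111.8 = 0, so ω_n = 10.57 rad/s and ζ = 6.755/(2·10.57) = 0.3195.
%OS = 100·exp(−πζ/√(1−ζ²)) = 34.7%.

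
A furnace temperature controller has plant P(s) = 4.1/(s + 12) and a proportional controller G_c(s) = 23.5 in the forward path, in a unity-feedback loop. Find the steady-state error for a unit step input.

The loop is type 0. Static position error constant K_pos = G_c(0)·P(0) = 23.5·0.3417 = 8.029.
Steady-state error to a unit step: e_ss = 1/(1+K_pos) = 1/9.029 = 0.111.

0.111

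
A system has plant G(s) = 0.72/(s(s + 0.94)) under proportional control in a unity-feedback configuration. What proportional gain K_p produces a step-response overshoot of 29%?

From %OS = 100·exp(−πζ/√(1−ζ²)) = 29%, ζ = −ln(0.29)/√(π²+ln²(0.29)) = 0.3666.
Characteristic equation s² + 0.94s + 0.72K_p = 0 gives ζ = 0.94/(2√(0.72K_p)).
Setting ζ = 0.3666: √(0.72K_p) = 0.94/(2·0.3666) = 1.282, so K_p = 1.644/0.72 = 2.28.

K_p = 2.28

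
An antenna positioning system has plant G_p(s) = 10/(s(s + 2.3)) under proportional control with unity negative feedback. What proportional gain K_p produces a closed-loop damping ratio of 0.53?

K_p = 0.471

Closed-loop characteristic equation: s² + 2.3s + K_p·10 = 0.
So ω_n = √(10K_p) and 2ζω_n = 2.3, giving ζ = 2.3/(2√(10K_p)).
Setting ζ = 0.53: √(10K_p) = 2.3/(2·0.53) = 2.17, so K_p = 4.708/10 = 0.471.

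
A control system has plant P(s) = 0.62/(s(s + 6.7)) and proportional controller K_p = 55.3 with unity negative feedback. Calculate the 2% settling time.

From 1 + K_pP(s) = 0: s² + 6.7s + 34.29 = 0 ⇒ ω_n = 5.855, ζ = 0.5721.
2% settling time T_s ≈ 4/(ζω_n) = 4/3.35 = 1.19 s.

T_s ≈ 1.19 s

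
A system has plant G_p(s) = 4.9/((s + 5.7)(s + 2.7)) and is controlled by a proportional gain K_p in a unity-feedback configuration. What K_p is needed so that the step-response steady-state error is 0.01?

K_p = 311

Steady-state error for a unit step on this type-0 loop is 1/(1 + K_p·G_p(0)).
G_p(0) = 0.3184. Require 1/(1 + K_p·0.3184) = 0.01, so 1 + 0.3184·K_p = 100.
K_p = (100 − 1)/0.3184 = 311.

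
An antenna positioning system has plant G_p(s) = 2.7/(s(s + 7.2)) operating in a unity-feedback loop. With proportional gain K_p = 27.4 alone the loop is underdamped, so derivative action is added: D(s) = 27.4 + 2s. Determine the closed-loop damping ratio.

ζ = 0.732

Forward path: (27.4 + 2s)·2.7/(s(s+7.2)). The closed-loop characteristic equation is s² + (7.2 + 2.7·2)s + 2.7·27.4 = 0.
That is s² + 12.6s + 73.98 = 0, so ω_n = 8.601 rad/s and ζ = 12.6/(2·8.601) = 0.7325.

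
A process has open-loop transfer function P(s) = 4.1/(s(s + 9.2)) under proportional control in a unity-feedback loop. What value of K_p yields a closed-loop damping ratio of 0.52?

Closed-loop characteristic equation: s² + 9.2s + K_p·4.1 = 0.
So ω_n = √(4.1K_p) and 2ζω_n = 9.2, giving ζ = 9.2/(2√(4.1K_p)).
Setting ζ = 0.52: √(4.1K_p) = 9.2/(2·0.52) = 8.846, so K_p = 78.25/4.1 = 19.1.

K_p = 19.1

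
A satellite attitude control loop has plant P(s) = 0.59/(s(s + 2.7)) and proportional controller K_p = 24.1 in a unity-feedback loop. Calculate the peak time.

T_p = 0.892 s

The closed-loop denominator s² + 2.7s + 14.22 gives ω_n = √14.22 = 3.771 and ζ = 2.7/(2ω_n) = 0.358.
Damped frequency ω_d = ω_n√(1−ζ²) = 3.521 rad/s, so peak time T_p = π/ω_d = 0.892 s.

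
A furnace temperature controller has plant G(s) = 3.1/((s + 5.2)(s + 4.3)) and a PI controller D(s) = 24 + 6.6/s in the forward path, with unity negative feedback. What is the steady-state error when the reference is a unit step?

0

The open loop D(s)G(s) has a pole at the origin (type 1), so the static position error constant is infinite and e_ss = 1/(1+∞) = 0.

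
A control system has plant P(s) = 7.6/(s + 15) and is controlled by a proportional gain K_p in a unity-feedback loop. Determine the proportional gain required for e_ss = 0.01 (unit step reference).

For a type-0 loop with proportional control, e_ss = 1/(1 + K_p·P(0)).
P(0) = 0.5067. Require 1/(1 + K_p·0.5067) = 0.01, so 1 + 0.5067·K_p = 100.
K_p = (100 − 1)/0.5067 = 195.

K_p = 195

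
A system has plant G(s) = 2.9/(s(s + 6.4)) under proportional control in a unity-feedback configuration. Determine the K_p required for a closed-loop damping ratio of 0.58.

K_p = 10.5

Closed-loop characteristic equation: s² + 6.4s + K_p·2.9 = 0.
So ω_n = √(2.9K_p) and 2ζω_n = 6.4, giving ζ = 6.4/(2√(2.9K_p)).
Setting ζ = 0.58: √(2.9K_p) = 6.4/(2·0.58) = 5.517, so K_p = 30.44/2.9 = 10.5.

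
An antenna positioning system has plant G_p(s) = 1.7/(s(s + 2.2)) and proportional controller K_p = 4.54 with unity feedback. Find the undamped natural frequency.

With unity feedback the closed-loop characteristic equation is s² + 2.2s + 4.54·1.7 = s² + 2.2s + 7.718 = 0.
So ω_n² = 7.718 ⇒ ω_n = 2.778 rad/s, and ζ = 2.2/(2ω_n) = 0.396.

ω_n = 2.78 rad/s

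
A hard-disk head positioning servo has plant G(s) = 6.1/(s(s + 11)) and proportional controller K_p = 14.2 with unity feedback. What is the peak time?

T_p = 0.418 s

The closed-loop denominator s² + 11s + 86.62 gives ω_n = √86.62 = 9.307 and ζ = 11/(2ω_n) = 0.591.
Damped frequency ω_d = ω_n√(1−ζ²) = 7.508 rad/s, so peak time T_p = π/ω_d = 0.418 s.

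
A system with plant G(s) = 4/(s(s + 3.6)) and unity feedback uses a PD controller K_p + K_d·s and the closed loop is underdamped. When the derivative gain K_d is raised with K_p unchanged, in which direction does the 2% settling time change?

decrease

Characteristic equation s² + (3.6 + 4K_d)s + 4K_p = 0: raising K_d increases ζω_n = (3.6+4K_d)/2 while the loop stays underdamped, so T_s ≈ 4/(ζω_n) decreases.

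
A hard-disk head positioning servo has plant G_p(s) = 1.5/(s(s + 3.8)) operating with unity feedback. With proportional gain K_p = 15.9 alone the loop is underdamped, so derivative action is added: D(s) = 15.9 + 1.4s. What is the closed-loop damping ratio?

ζ = 0.604

Forward path: (15.9 + 1.4s)·1.5/(s(s+3.8)). The closed-loop characteristic equation is s² + (3.8 + 1.5·1.4)s + 1.5·15.9 = 0.
That is s² + 5.9s + 23.85 = 0, so ω_n = 4.884 rad/s and ζ = 5.9/(2·4.884) = 0.6041.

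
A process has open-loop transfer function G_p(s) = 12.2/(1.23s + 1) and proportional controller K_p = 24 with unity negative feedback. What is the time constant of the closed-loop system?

Closed loop: T(s) = K_p·G_p/(1+K_p·G_p) = 292.8/(1.23s + 1 + 292.8), with pole at s = −(1 + 292.8)/1.23 = −238.9.
Closed-loop time constant τ = 1/238.9 = 0.00419 s.

τ = 0.00419 s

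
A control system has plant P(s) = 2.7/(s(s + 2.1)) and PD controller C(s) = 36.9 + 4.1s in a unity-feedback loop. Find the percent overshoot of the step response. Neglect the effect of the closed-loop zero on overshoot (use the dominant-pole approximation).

Forward path: (36.9 + 4.1s)·2.7/(s(s+2.1)). The closed-loop characteristic equation is s² + (2.1 + 2.7·4.1)s + 2.7·36.9 = 0.
That is s² + 13.17s + 99.63 = 0, so ω_n = 9.981 rad/s and ζ = 13.17/(2·9.981) = 0.6597.
%OS = 100·exp(−πζ/√(1−ζ²)) = 6.34%.

6.34%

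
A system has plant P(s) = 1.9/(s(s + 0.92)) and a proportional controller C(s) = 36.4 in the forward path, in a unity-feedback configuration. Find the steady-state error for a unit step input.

0

The open loop C(s)P(s) has a pole at the origin (type 1), so the static position error constant is infinite and e_ss = 1/(1+∞) = 0.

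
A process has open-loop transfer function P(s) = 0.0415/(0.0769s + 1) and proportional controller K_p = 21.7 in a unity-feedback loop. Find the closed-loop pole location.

s = -24.71

Closed loop: T(s) = K_p·P/(1+K_p·P) = 0.9006/(0.0769s + 1 + 0.9006), with pole at s = −(1 + 0.9006)/0.0769 = −24.71.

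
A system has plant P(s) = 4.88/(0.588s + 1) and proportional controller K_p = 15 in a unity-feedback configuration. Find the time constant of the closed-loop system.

τ = 0.00792 s

Closed loop: T(s) = K_p·P/(1+K_p·P) = 73.2/(0.588s + 1 + 73.2), with pole at s = −(1 + 73.2)/0.588 = −126.2.
Closed-loop time constant τ = 1/126.2 = 0.00792 s.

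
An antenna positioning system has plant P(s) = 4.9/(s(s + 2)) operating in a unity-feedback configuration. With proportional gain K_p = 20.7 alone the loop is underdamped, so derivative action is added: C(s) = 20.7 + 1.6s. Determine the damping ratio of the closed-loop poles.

Forward path: (20.7 + 1.6s)·4.9/(s(s+2)). The closed-loop characteristic equation is s² + (2 + 4.9·1.6)s + 4.9·20.7 = 0.
That is s² + 9.84s + 101.4 = 0, so ω_n = 10.07 rad/s and ζ = 9.84/(2·10.07) = 0.4885.

ζ = 0.489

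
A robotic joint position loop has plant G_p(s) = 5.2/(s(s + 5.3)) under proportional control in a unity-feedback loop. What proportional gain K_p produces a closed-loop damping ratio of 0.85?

K_p = 1.87

Closed-loop characteristic equation: s² + 5.3s + K_p·5.2 = 0.
So ω_n = √(5.2K_p) and 2ζω_n = 5.3, giving ζ = 5.3/(2√(5.2K_p)).
Setting ζ = 0.85: √(5.2K_p) = 5.3/(2·0.85) = 3.118, so K_p = 9.72/5.2 = 1.87.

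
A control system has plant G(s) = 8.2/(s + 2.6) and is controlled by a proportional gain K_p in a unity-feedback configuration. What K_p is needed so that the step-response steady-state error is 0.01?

K_p = 31.4

Steady-state error for a unit step on this type-0 loop is 1/(1 + K_p·G(0)).
G(0) = 3.154. Require 1/(1 + K_p·3.154) = 0.01, so 1 + 3.154·K_p = 100.
K_p = (100 − 1)/3.154 = 31.4.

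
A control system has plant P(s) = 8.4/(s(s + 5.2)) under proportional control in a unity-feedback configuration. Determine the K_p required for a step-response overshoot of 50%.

From %OS = 100·exp(−πζ/√(1−ζ²)) = 50%, ζ = −ln(0.5)/√(π²+ln²(0.5)) = 0.2155.
Characteristic equation s² + 5.2s + 8.4K_p = 0 gives ζ = 5.2/(2√(8.4K_p)).
Setting ζ = 0.2155: √(8.4K_p) = 5.2/(2·0.2155) = 12.07, so K_p = 145.6/8.4 = 17.3.

K_p = 17.3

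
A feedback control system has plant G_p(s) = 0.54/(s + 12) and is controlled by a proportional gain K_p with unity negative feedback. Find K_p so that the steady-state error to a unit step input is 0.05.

K_p = 422

Steady-state error for a unit step on this type-0 loop is 1/(1 + K_p·G_p(0)).
G_p(0) = 0.045. Require 1/(1 + K_p·0.045) = 0.05, so 1 + 0.045·K_p = 20.
K_p = (20 − 1)/0.045 = 422.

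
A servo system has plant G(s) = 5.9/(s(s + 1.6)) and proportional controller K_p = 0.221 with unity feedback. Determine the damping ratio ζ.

ζ = 0.701

1 + K_p·G(s) = 0 gives s² + 1.6s + 1.304 = 0.
So ω_n² = 1.304 ⇒ ω_n = 1.142 rad/s, and ζ = 1.6/(2ω_n) = 0.701.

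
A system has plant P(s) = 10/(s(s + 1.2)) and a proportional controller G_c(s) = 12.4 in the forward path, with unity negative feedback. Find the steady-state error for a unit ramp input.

The loop has one pole at the origin (type 1). Velocity error constant K_v = lim_{s→0} s·G_c(s)P(s) = 12.4·10/1.2 = 103.3.
Steady-state error to a unit ramp: e_ss = 1/K_v = 0.00968.

0.00968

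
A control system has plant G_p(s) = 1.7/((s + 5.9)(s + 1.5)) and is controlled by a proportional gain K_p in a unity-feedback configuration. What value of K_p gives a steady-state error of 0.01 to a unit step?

For a type-0 loop with proportional control, e_ss = 1/(1 + K_p·G_p(0)).
G_p(0) = 0.1921. Require 1/(1 + K_p·0.1921) = 0.01, so 1 + 0.1921·K_p = 100.
K_p = (100 − 1)/0.1921 = 515.

K_p = 515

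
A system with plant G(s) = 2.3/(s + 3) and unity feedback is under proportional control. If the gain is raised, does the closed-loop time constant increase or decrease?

decrease

Closed-loop pole is at s = −(3+K_p·2.3); larger K_p moves it further left, so τ = 1/(3+K_p·2.3) decreases.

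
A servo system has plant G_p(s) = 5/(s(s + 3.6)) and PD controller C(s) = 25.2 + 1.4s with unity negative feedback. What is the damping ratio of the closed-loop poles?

ζ = 0.472

Forward path: (25.2 + 1.4s)·5/(s(s+3.6)). The closed-loop characteristic equation is s² + (3.6 + 5·1.4)s + 5·25.2 = 0.
That is s² + 10.6s + 126 = 0, so ω_n = 11.22 rad/s and ζ = 10.6/(2·11.22) = 0.4722.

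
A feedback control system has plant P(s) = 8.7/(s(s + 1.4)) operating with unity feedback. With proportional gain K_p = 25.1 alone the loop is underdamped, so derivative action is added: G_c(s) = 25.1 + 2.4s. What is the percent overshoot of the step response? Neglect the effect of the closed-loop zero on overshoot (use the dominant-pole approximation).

2.72%

Forward path: (25.1 + 2.4s)·8.7/(s(s+1.4)). The closed-loop characteristic equation is s² + (1.4 + 8.7·2.4)s + 8.7·25.1 = 0.
That is s² + 22.28s + 218.4 = 0, so ω_n = 14.78 rad/s and ζ = 22.28/(2·14.78) = 0.7539.
%OS = 100·exp(−πζ/√(1−ζ²)) = 2.72%.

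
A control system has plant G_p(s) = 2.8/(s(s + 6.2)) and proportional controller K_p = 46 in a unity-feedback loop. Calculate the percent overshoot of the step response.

From 1 + K_pG_p(s) = 0: s² + 6.2s + 128.8 = 0 ⇒ ω_n = 11.35, ζ = 0.2732.
%OS = 100·exp(−πζ/√(1−ζ²)) = 100·exp(−π·0.2732/√0.9254) = 41%.

41%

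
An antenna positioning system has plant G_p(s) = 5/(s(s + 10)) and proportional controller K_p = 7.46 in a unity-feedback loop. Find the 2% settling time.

T_s ≈ 0.8 s

From 1 + K_pG_p(s) = 0: s² + 10s + 37.3 = 0 ⇒ ω_n = 6.107, ζ = 0.8187.
2% settling time T_s ≈ 4/(ζω_n) = 4/5 = 0.8 s.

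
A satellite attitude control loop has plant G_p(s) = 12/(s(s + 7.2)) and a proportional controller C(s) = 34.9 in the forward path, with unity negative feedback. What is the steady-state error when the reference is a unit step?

0

The open loop C(s)G_p(s) has a pole at the origin (type 1), so the static position error constant is infinite and e_ss = 1/(1+∞) = 0.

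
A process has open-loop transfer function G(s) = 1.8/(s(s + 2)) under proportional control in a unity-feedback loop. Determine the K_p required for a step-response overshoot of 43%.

From %OS = 100·exp(−πζ/√(1−ζ²)) = 43%, ζ = −ln(0.43)/√(π²+ln²(0.43)) = 0.2594.
Characteristic equation s² + 2s + 1.8K_p = 0 gives ζ = 2/(2√(1.8K_p)).
Setting ζ = 0.2594: √(1.8K_p) = 2/(2·0.2594) = 3.854, so K_p = 14.86/1.8 = 8.25.

K_p = 8.25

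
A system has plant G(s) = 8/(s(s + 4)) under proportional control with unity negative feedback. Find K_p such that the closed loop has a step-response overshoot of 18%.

K_p = 2.18

From %OS = 100·exp(−πζ/√(1−ζ²)) = 18%, ζ = −ln(0.18)/√(π²+ln²(0.18)) = 0.4791.
Characteristic equation s² + 4s + 8K_p = 0 gives ζ = 4/(2√(8K_p)).
Setting ζ = 0.4791: √(8K_p) = 4/(2·0.4791) = 4.174, so K_p = 17.43/8 = 2.18.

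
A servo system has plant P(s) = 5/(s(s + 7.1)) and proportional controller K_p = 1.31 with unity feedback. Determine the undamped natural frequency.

ω_n = 2.56 rad/s

1 + K_p·P(s) = 0 gives s² + 7.1s + 6.55 = 0.
Matching s² + 2ζω_n s + ω_n²: ω_n = √6.55 = 2.559 rad/s and 2ζω_n = 7.1, so ζ = 7.1/(2·2.559) = 1.39.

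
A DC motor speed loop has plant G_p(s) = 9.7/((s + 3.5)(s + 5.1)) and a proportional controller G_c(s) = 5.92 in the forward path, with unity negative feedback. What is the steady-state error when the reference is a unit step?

The loop is type 0. Static position error constant K_pos = G_c(0)·G_p(0) = 5.92·0.5434 = 3.217.
Steady-state error to a unit step: e_ss = 1/(1+K_pos) = 1/4.217 = 0.237.

0.237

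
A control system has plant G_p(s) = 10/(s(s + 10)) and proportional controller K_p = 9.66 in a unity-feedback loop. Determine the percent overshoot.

15.6%

The closed-loop denominator s² + 10s + 96.6 gives ω_n = √96.6 = 9.829 and ζ = 10/(2ω_n) = 0.5087.
%OS = 100·exp(−πζ/√(1−ζ²)) = 100·exp(−π·0.5087/√0.7412) = 15.6%.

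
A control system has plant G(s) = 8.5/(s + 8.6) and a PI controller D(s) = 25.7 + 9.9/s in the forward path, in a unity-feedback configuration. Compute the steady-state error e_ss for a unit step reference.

The open loop D(s)G(s) has a pole at the origin (type 1), so the static position error constant is infinite and e_ss = 1/(1+∞) = 0.

0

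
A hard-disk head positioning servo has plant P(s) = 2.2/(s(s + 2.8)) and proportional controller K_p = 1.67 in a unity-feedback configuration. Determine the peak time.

T_p = 2.4 s

The closed-loop denominator s² + 2.8s + 3.674 gives ω_n = √3.674 = 1.917 and ζ = 2.8/(2ω_n) = 0.7304.
Damped frequency ω_d = ω_n√(1−ζ²) = 1.309 rad/s, so peak time T_p = π/ω_d = 2.4 s.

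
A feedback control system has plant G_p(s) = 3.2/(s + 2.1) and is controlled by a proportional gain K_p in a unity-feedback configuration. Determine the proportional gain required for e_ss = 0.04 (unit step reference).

K_p = 15.8

The loop is type 0, so e_ss(step) = 1/(1 + K_pos) with K_pos = K_p·G_p(0).
G_p(0) = 1.524. Require 1/(1 + K_p·1.524) = 0.04, so 1 + 1.524·K_p = 25.
K_p = (25 − 1)/1.524 = 15.8.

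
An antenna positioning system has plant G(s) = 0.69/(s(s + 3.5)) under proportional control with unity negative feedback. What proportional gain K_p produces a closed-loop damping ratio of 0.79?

Closed-loop characteristic equation: s² + 3.5s + K_p·0.69 = 0.
So ω_n = √(0.69K_p) and 2ζω_n = 3.5, giving ζ = 3.5/(2√(0.69K_p)).
Setting ζ = 0.79: √(0.69K_p) = 3.5/(2·0.79) = 2.215, so K_p = 4.907/0.69 = 7.11.

K_p = 7.11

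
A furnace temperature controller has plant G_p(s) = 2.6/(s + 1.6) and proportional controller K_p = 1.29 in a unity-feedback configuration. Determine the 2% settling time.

Closed-loop transfer function: T(s) = K_p·G_p(s)/(1 + K_p·G_p(s)) = 3.354/(s + 1.6 + 3.354) = 3.354/(s + 4.954).
Time constant τ = 1/4.954 = 0.2019 s, so the 2% settling time is about 4τ = 0.807 s.

T_s ≈ 0.807 s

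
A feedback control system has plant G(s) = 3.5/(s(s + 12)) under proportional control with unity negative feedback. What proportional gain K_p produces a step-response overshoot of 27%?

K_p = 69.5

From %OS = 100·exp(−πζ/√(1−ζ²)) = 27%, ζ = −ln(0.27)/√(π²+ln²(0.27)) = 0.3847.
Characteristic equation s² + 12s + 3.5K_p = 0 gives ζ = 12/(2√(3.5K_p)).
Setting ζ = 0.3847: √(3.5K_p) = 12/(2·0.3847) = 15.6, so K_p = 243.3/3.5 = 69.5.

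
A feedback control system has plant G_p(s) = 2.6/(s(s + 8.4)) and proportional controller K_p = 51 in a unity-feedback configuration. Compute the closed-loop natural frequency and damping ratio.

ω_n = 11.5 rad/s, ζ = 0.365

With unity feedback the closed-loop characteristic equation is s² + 8.4s + 51·2.6 = s² + 8.4s + 132.6 = 0.
So ω_n² = 132.6 ⇒ ω_n = 11.52 rad/s, and ζ = 8.4/(2ω_n) = 0.365.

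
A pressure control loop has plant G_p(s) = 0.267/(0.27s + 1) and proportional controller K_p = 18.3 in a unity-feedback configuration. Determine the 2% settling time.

T_s ≈ 0.183 s

Closed loop: T(s) = K_p·G_p/(1+K_p·G_p) = 4.886/(0.27s + 1 + 4.886), with pole at s = −(1 + 4.886)/0.27 = −21.8.
τ = 1/21.8 = 0.04587 s, so 2% settling time ≈ 4τ = 0.183 s.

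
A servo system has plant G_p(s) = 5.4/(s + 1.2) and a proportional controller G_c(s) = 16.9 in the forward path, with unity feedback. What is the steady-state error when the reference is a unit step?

0.013

The loop is type 0. Static position error constant K_pos = G_c(0)·G_p(0) = 16.9·4.5 = 76.05.
Steady-state error to a unit step: e_ss = 1/(1+K_pos) = 1/77.05 = 0.013.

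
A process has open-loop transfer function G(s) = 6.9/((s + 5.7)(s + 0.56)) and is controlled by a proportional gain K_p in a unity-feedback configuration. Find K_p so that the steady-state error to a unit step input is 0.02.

The loop is type 0, so e_ss(step) = 1/(1 + K_pos) with K_pos = K_p·G(0).
G(0) = 2.162. Require 1/(1 + K_p·2.162) = 0.02, so 1 + 2.162·K_p = 50.
K_p = (50 − 1)/2.162 = 22.7.

K_p = 22.7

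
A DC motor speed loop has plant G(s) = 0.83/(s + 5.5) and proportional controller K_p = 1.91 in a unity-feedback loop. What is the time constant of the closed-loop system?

Closed-loop transfer function: T(s) = K_p·G(s)/(1 + K_p·G(s)) = 1.585/(s + 5.5 + 1.585) = 1.585/(s + 7.085).
Time constant τ = 1/7.085 = 0.141 s.

τ = 0.141 s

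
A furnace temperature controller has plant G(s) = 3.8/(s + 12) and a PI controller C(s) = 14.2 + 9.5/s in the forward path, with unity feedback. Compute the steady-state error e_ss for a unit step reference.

The open loop C(s)G(s) has a pole at the origin (type 1), so the static position error constant is infinite and e_ss = 1/(1+∞) = 0.

0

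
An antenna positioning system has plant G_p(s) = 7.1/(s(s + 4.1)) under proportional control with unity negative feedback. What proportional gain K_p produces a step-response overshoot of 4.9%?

K_p = 1.23

From %OS = 100·exp(−πζ/√(1−ζ²)) = 4.9%, ζ = −ln(0.049)/√(π²+ln²(0.049)) = 0.6925.
Characteristic equation s² + 4.1s + 7.1K_p = 0 gives ζ = 4.1/(2√(7.1K_p)).
Setting ζ = 0.6925: √(7.1K_p) = 4.1/(2·0.6925) = 2.96, so K_p = 8.762/7.1 = 1.23.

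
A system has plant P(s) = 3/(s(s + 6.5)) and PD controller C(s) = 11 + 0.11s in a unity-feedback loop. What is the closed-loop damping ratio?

Forward path: (11 + 0.11s)·3/(s(s+6.5)). The closed-loop characteristic equation is s² + (6.5 + 3·0.11)s + 3·11 = 0.
That is s² + 6.83s + 33 = 0, so ω_n = 5.745 rad/s and ζ = 6.83/(2·5.745) = 0.5945.

ζ = 0.594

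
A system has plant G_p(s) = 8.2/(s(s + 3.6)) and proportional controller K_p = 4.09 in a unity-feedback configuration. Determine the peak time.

Closed-loop characteristic equation: s² + 3.6s + 33.54 = 0, so ω_n = 5.791 rad/s and ζ = 3.6/(2·5.791) = 0.3108.
Damped frequency ω_d = ω_n√(1−ζ²) = 5.504 rad/s, so peak time T_p = π/ω_d = 0.571 s.

T_p = 0.571 s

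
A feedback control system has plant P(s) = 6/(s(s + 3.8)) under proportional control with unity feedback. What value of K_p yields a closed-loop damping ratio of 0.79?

Closed-loop characteristic equation: s² + 3.8s + K_p·6 = 0.
So ω_n = √(6K_p) and 2ζω_n = 3.8, giving ζ = 3.8/(2√(6K_p)).
Setting ζ = 0.79: √(6K_p) = 3.8/(2·0.79) = 2.405, so K_p = 5.784/6 = 0.964.

K_p = 0.964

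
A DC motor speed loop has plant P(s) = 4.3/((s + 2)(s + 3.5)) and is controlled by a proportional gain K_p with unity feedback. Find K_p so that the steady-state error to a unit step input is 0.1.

K_p = 14.7

For a type-0 loop with proportional control, e_ss = 1/(1 + K_p·P(0)).
P(0) = 0.6143. Require 1/(1 + K_p·0.6143) = 0.1, so 1 + 0.6143·K_p = 10.
K_p = (10 − 1)/0.6143 = 14.7.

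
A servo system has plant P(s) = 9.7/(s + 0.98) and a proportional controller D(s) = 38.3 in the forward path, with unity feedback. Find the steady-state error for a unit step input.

The loop is type 0. Static position error constant K_pos = D(0)·P(0) = 38.3·9.898 = 379.1.
Steady-state error to a unit step: e_ss = 1/(1+K_pos) = 1/380.1 = 0.00263.

0.00263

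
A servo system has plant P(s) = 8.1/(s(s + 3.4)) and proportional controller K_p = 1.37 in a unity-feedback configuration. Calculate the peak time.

T_p = 1.1 s

The closed-loop denominator s² + 3.4s + 11.1 gives ω_n = √11.1 = 3.331 and ζ = 3.4/(2ω_n) = 0.5103.
Damped frequency ω_d = ω_n√(1−ζ²) = 2.865 rad/s, so peak time T_p = π/ω_d = 1.1 s.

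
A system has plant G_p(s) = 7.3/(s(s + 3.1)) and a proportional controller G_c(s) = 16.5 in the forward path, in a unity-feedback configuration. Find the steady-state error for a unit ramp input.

The loop has one pole at the origin (type 1). Velocity error constant K_v = lim_{s→0} s·G_c(s)G_p(s) = 16.5·7.3/3.1 = 38.85.
Steady-state error to a unit ramp: e_ss = 1/K_v = 0.0257.

0.0257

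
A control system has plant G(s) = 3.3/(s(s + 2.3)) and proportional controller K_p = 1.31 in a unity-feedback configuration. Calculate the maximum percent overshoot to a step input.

From 1 + K_pG(s) = 0: s² + 2.3s + 4.323 = 0 ⇒ ω_n = 2.079, ζ = 0.5531.
%OS = 100·exp(−πζ/√(1−ζ²)) = 100·exp(−π·0.5531/√0.6941) = 12.4%.

12.4%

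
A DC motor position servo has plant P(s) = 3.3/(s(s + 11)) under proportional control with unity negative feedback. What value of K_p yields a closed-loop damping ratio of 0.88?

Closed-loop characteristic equation: s² + 11s + K_p·3.3 = 0.
So ω_n = √(3.3K_p) and 2ζω_n = 11, giving ζ = 11/(2√(3.3K_p)).
Setting ζ = 0.88: √(3.3K_p) = 11/(2·0.88) = 6.25, so K_p = 39.06/3.3 = 11.8.

K_p = 11.8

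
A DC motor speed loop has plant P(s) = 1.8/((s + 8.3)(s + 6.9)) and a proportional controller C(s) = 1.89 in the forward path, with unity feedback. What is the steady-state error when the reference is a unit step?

The loop is type 0. Static position error constant K_pos = C(0)·P(0) = 1.89·0.03143 = 0.0594.
Steady-state error to a unit step: e_ss = 1/(1+K_pos) = 1/1.059 = 0.944.

0.944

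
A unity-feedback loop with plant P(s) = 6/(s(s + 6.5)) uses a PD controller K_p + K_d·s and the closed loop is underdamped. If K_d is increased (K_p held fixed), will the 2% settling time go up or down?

decrease

Characteristic equation s² + (6.5 + 6K_d)s + 6K_p = 0: raising K_d increases ζω_n = (6.5+6K_d)/2 while the loop stays underdamped, so T_s ≈ 4/(ζω_n) decreases.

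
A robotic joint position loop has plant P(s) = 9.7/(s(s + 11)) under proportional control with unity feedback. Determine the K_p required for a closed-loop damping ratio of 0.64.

K_p = 7.61

Closed-loop characteristic equation: s² + 11s + K_p·9.7 = 0.
So ω_n = √(9.7K_p) and 2ζω_n = 11, giving ζ = 11/(2√(9.7K_p)).
Setting ζ = 0.64: √(9.7K_p) = 11/(2·0.64) = 8.594, so K_p = 73.85/9.7 = 7.61.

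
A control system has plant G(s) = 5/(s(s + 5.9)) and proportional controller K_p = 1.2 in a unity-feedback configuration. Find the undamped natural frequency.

1 + K_p·G(s) = 0 gives s² + 5.9s + 6 = 0.
Matching s² + 2ζω_n s + ω_n²: ω_n = √6 = 2.449 rad/s and 2ζω_n = 5.9, so ζ = 5.9/(2·2.449) = 1.2.

ω_n = 2.45 rad/s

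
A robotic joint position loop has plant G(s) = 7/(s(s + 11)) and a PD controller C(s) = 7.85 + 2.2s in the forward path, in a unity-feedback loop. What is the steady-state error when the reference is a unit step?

The open loop C(s)G(s) has a pole at the origin (type 1), so the static position error constant is infinite and e_ss = 1/(1+∞) = 0.

0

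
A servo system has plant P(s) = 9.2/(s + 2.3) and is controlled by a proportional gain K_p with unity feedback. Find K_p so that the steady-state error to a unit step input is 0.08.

The loop is type 0, so e_ss(step) = 1/(1 + K_pos) with K_pos = K_p·P(0).
P(0) = 4. Require 1/(1 + K_p·4) = 0.08, so 1 + 4·K_p = 12.5.
K_p = (12.5 − 1)/4 = 2.88.

K_p = 2.88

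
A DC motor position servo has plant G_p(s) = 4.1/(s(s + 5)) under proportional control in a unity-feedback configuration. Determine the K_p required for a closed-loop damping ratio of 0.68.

K_p = 3.3

Closed-loop characteristic equation: s² + 5s + K_p·4.1 = 0.
So ω_n = √(4.1K_p) and 2ζω_n = 5, giving ζ = 5/(2√(4.1K_p)).
Setting ζ = 0.68: √(4.1K_p) = 5/(2·0.68) = 3.676, so K_p = 13.52/4.1 = 3.3.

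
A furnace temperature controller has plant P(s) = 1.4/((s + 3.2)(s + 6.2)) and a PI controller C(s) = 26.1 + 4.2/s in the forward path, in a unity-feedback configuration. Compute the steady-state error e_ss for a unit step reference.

The open loop C(s)P(s) has a pole at the origin (type 1), so the static position error constant is infinite and e_ss = 1/(1+∞) = 0.

0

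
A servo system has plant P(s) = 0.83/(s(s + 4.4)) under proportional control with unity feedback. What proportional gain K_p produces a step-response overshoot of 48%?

From %OS = 100·exp(−πζ/√(1−ζ²)) = 48%, ζ = −ln(0.48)/√(π²+ln²(0.48)) = 0.2275.
Characteristic equation s² + 4.4s + 0.83K_p = 0 gives ζ = 4.4/(2√(0.83K_p)).
Setting ζ = 0.2275: √(0.83K_p) = 4.4/(2·0.2275) = 9.67, so K_p = 93.51/0.83 = 113.

K_p = 113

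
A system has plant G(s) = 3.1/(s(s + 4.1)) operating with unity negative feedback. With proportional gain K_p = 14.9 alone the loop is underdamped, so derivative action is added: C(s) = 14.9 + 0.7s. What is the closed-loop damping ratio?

Forward path: (14.9 + 0.7s)·3.1/(s(s+4.1)). The closed-loop characteristic equation is s² + (4.1 + 3.1·0.7)s + 3.1·14.9 = 0.
That is s² + 6.27s + 46.19 = 0, so ω_n = 6.796 rad/s and ζ = 6.27/(2·6.796) = 0.4613.

ζ = 0.461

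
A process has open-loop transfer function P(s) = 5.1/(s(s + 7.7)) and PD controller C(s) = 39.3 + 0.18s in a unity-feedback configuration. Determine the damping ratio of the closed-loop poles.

ζ = 0.304

Forward path: (39.3 + 0.18s)·5.1/(s(s+7.7)). The closed-loop characteristic equation is s² + (7.7 + 5.1·0.18)s + 5.1·39.3 = 0.
That is s² + 8.618s + 200.4 = 0, so ω_n = 14.16 rad/s and ζ = 8.618/(2·14.16) = 0.3044.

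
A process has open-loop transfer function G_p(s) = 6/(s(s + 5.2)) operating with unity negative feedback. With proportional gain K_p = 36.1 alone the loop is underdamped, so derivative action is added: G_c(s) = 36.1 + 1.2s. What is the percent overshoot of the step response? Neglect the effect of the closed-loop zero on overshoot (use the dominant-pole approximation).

23.2%

Forward path: (36.1 + 1.2s)·6/(s(s+5.2)). The closed-loop characteristic equation is s² + (5.2 + 6·1.2)s + 6·36.1 = 0.
That is s² + 12.4s + 216.6 = 0, so ω_n = 14.72 rad/s and ζ = 12.4/(2·14.72) = 0.4213.
%OS = 100·exp(−πζ/√(1−ζ²)) = 23.2%.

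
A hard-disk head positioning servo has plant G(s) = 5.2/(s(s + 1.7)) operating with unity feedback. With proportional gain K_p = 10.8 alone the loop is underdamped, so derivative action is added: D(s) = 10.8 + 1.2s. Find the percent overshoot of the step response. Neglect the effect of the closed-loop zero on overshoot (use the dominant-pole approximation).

14.1%

Forward path: (10.8 + 1.2s)·5.2/(s(s+1.7)). The closed-loop characteristic equation is s² + (1.7 + 5.2·1.2)s + 5.2·10.8 = 0.
That is s² + 7.94s + 56.16 = 0, so ω_n = 7.494 rad/s and ζ = 7.94/(2·7.494) = 0.5298.
%OS = 100·exp(−πζ/√(1−ζ²)) = 14.1%.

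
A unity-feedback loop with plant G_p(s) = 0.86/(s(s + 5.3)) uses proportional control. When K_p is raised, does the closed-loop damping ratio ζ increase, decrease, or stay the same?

ζ = 5.3/(2√(0.86K_p)); increasing K_p raises the denominator, so ζ falls.

decrease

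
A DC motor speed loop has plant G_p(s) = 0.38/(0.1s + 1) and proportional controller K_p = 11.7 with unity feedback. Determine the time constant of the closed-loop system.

τ = 0.0184 s

Closed loop: T(s) = K_p·G_p/(1+K_p·G_p) = 4.446/(0.1s + 1 + 4.446), with pole at s = −(1 + 4.446)/0.1 = −54.46.
Closed-loop time constant τ = 1/54.46 = 0.0184 s.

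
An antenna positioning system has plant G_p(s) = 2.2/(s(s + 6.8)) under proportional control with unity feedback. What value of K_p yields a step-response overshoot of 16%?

From %OS = 100·exp(−πζ/√(1−ζ²)) = 16%, ζ = −ln(0.16)/√(π²+ln²(0.16)) = 0.5039.
Characteristic equation s² + 6.8s + 2.2K_p = 0 gives ζ = 6.8/(2√(2.2K_p)).
Setting ζ = 0.5039: √(2.2K_p) = 6.8/(2·0.5039) = 6.748, so K_p = 45.53/2.2 = 20.7.

K_p = 20.7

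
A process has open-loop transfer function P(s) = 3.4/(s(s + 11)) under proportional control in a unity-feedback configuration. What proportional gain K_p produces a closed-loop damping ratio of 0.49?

Closed-loop characteristic equation: s² + 11s + K_p·3.4 = 0.
So ω_n = √(3.4K_p) and 2ζω_n = 11, giving ζ = 11/(2√(3.4K_p)).
Setting ζ = 0.49: √(3.4K_p) = 11/(2·0.49) = 11.22, so K_p = 126/3.4 = 37.1.

K_p = 37.1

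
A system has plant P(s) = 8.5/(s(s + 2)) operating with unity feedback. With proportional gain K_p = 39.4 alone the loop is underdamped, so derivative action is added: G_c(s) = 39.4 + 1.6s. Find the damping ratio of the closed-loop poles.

ζ = 0.426

Forward path: (39.4 + 1.6s)·8.5/(s(s+2)). The closed-loop characteristic equation is s² + (2 + 8.5·1.6)s + 8.5·39.4 = 0.
That is s² + 15.6s + 334.9 = 0, so ω_n = 18.3 rad/s and ζ = 15.6/(2·18.3) = 0.4262.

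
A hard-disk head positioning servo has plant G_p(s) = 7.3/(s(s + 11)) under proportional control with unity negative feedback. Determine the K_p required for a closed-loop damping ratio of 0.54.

K_p = 14.2

Closed-loop characteristic equation: s² + 11s + K_p·7.3 = 0.
So ω_n = √(7.3K_p) and 2ζω_n = 11, giving ζ = 11/(2√(7.3K_p)).
Setting ζ = 0.54: √(7.3K_p) = 11/(2·0.54) = 10.19, so K_p = 103.7/7.3 = 14.2.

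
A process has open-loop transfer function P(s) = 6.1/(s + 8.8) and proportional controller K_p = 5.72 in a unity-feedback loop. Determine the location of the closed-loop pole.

Closed-loop transfer function: T(s) = K_p·P(s)/(1 + K_p·P(s)) = 34.89/(s + 8.8 + 34.89) = 34.89/(s + 43.69).
The closed-loop pole is at s = −43.69.

s = -43.69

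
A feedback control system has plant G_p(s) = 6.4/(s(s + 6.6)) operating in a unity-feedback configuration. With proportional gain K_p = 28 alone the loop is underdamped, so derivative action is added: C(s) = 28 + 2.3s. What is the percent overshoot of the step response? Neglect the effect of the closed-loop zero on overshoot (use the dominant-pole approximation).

1.6%

Forward path: (28 + 2.3s)·6.4/(s(s+6.6)). The closed-loop characteristic equation is s² + (6.6 + 6.4·2.3)s + 6.4·28 = 0.
That is s² + 21.32s + 179.2 = 0, so ω_n = 13.39 rad/s and ζ = 21.32/(2·13.39) = 0.7963.
%OS = 100·exp(−πζ/√(1−ζ²)) = 1.6%.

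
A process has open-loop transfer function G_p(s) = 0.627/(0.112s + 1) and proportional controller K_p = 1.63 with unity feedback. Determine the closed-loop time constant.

τ = 0.0554 s

Closed loop: T(s) = K_p·G_p/(1+K_p·G_p) = 1.022/(0.112s + 1 + 1.022), with pole at s = −(1 + 1.022)/0.112 = −18.05.
Closed-loop time constant τ = 1/18.05 = 0.0554 s.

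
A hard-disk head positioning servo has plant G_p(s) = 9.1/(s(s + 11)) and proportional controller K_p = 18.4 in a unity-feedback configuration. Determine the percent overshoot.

22.9%

Closed-loop characteristic equation: s² + 11s + 167.4 = 0, so ω_n = 12.94 rad/s and ζ = 11/(2·12.94) = 0.425.
%OS = 100·exp(−πζ/√(1−ζ²)) = 100·exp(−π·0.425/√0.8193) = 22.9%.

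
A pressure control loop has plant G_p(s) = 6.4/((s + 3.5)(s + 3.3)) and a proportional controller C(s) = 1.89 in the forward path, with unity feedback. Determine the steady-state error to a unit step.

0.488

The loop is type 0. Static position error constant K_pos = C(0)·G_p(0) = 1.89·0.5541 = 1.047.
Steady-state error to a unit step: e_ss = 1/(1+K_pos) = 1/2.047 = 0.488.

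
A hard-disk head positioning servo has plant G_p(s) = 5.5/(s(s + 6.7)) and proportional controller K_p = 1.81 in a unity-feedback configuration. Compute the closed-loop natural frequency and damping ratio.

The closed-loop denominator is s(s+6.7) + 1.81·5.5 = s² + 6.7s + 9.955.
So ω_n² = 9.955 ⇒ ω_n = 3.155 rad/s, and ζ = 6.7/(2ω_n) = 1.06.

ω_n = 3.16 rad/s, ζ = 1.06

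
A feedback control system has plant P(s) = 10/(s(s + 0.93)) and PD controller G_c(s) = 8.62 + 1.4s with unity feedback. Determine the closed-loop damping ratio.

Forward path: (8.62 + 1.4s)·10/(s(s+0.93)). The closed-loop characteristic equation is s² + (0.93 + 10·1.4)s + 10·8.62 = 0.
That is s² + 14.93s + 86.2 = 0, so ω_n = 9.284 rad/s and ζ = 14.93/(2·9.284) = 0.804.

ζ = 0.804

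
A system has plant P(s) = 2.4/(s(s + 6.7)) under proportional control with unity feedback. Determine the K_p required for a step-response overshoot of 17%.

From %OS = 100·exp(−πζ/√(1−ζ²)) = 17%, ζ = −ln(0.17)/√(π²+ln²(0.17)) = 0.4913.
Characteristic equation s² + 6.7s + 2.4K_p = 0 gives ζ = 6.7/(2√(2.4K_p)).
Setting ζ = 0.4913: √(2.4K_p) = 6.7/(2·0.4913) = 6.819, so K_p = 46.5/2.4 = 19.4.

K_p = 19.4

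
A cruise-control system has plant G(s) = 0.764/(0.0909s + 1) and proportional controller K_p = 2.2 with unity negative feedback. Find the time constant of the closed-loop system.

Closed loop: T(s) = K_p·G/(1+K_p·G) = 1.681/(0.0909s + 1 + 1.681), with pole at s = −(1 + 1.681)/0.0909 = −29.49.
Closed-loop time constant τ = 1/29.49 = 0.0339 s.

τ = 0.0339 s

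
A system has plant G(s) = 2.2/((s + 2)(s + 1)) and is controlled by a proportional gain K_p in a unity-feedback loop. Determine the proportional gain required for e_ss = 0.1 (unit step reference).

K_p = 8.18

Steady-state error for a unit step on this type-0 loop is 1/(1 + K_p·G(0)).
G(0) = 1.1. Require 1/(1 + K_p·1.1) = 0.1, so 1 + 1.1·K_p = 10.
K_p = (10 − 1)/1.1 = 8.18.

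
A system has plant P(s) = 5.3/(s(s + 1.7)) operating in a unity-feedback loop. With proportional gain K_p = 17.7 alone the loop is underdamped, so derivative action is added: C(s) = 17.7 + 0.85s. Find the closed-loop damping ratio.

ζ = 0.32

Forward path: (17.7 + 0.85s)·5.3/(s(s+1.7)). The closed-loop characteristic equation is s² + (1.7 + 5.3·0.85)s + 5.3·17.7 = 0.
That is s² + 6.205s + 93.81 = 0, so ω_n = 9.686 rad/s and ζ = 6.205/(2·9.686) = 0.3203.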